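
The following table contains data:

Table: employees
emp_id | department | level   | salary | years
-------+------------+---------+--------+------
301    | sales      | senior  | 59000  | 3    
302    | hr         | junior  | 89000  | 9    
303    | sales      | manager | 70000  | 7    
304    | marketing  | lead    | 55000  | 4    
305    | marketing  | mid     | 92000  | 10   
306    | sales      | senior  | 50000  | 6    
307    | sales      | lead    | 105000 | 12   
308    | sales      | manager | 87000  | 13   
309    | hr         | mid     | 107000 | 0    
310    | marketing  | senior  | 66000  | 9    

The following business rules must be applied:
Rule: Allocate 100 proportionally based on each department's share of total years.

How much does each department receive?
hr: 12.33, marketing: 31.51, sales: 56.16

Step 1: Calculate total years = 73
Step 2: Calculate each department's proportion:
  hr: 9/73 = 12.33% → 12.33
  marketing: 23/73 = 31.51% → 31.51
  sales: 41/73 = 56.16% → 56.16
Step 3: Verify: sum of allocations ≈ 100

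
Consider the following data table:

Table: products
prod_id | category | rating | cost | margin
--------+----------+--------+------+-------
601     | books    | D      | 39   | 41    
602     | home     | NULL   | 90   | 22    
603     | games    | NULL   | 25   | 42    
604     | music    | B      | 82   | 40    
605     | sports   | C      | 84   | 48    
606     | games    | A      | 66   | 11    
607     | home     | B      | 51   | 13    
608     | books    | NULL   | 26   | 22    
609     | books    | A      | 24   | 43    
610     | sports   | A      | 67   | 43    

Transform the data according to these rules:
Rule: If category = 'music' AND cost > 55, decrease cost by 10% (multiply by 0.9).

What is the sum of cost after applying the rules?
545.8

Step 1: Find records where category = 'music' AND cost > 55
Step 2: 1 records match, summing to 82
Step 3: After multiplier: 82 × 0.9 = 73.8
Step 4: Unaffected records sum: 472
Step 5: Final sum = 73.8 + 472 = 545.8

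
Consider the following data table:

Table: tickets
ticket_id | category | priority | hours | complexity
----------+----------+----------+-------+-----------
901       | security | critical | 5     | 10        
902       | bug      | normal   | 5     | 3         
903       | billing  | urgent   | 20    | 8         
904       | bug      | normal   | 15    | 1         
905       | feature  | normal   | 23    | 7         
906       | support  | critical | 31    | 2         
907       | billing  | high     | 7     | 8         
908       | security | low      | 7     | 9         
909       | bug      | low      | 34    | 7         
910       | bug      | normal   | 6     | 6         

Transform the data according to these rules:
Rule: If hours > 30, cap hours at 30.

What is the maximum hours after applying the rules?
30

Step 1: Original maximum hours = 34
Step 2: Apply cap at 30
Step 3: 2 records had hours > 30 and were capped
Step 4: Maximum after transformation = 30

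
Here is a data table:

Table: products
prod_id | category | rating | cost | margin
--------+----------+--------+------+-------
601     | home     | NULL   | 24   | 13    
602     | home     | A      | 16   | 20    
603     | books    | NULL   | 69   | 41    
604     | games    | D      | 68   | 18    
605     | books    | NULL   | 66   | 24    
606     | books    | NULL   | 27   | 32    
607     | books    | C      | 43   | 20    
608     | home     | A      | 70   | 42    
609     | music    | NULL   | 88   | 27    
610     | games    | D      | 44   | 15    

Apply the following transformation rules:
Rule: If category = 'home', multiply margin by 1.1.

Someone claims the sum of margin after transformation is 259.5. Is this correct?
Yes, the result is correct.

Step 1: Calculate the correct sum after transformation
Step 2: Apply multiplier 1.1 to records where category = 'home'
Step 3: Correct result = 259.5
Step 4: Claimed result = 259.5
Step 5: 259.5 = 259.5 ✓
Conclusion: The claimed result is correct.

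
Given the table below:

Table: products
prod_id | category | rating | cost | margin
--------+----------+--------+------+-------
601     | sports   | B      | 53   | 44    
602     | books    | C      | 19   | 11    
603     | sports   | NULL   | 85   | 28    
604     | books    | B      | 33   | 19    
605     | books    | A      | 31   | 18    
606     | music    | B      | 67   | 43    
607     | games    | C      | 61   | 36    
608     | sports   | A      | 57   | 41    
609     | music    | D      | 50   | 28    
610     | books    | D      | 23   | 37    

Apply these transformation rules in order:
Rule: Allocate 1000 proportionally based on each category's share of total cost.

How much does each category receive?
books: 221.29, games: 127.35, music: 244.26, sports: 407.1

Step 1: Calculate total cost = 479
Step 2: Calculate each category's proportion:
  books: 106/479 = 22.13% → 221.29
  games: 61/479 = 12.73% → 127.35
  music: 117/479 = 24.43% → 244.26
  sports: 195/479 = 40.71% → 407.1
Step 3: Verify: sum of allocations ≈ 1000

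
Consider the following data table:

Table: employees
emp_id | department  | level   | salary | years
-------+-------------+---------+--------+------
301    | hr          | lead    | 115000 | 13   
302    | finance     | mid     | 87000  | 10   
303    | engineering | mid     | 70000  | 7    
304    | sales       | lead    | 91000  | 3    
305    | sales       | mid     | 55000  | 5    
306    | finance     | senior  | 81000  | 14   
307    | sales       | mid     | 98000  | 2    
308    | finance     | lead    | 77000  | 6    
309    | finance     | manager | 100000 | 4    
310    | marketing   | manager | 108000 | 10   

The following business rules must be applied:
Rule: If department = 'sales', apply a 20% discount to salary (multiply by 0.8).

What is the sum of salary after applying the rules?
833200.0

Step 1: Records with department = 'sales' have total salary = 244000
Step 2: Apply multiplier: 244000 × 0.8 = 195200.0
Step 3: Other records total: 638000
Step 4: Final sum = 195200.0 + 638000 = 833200.0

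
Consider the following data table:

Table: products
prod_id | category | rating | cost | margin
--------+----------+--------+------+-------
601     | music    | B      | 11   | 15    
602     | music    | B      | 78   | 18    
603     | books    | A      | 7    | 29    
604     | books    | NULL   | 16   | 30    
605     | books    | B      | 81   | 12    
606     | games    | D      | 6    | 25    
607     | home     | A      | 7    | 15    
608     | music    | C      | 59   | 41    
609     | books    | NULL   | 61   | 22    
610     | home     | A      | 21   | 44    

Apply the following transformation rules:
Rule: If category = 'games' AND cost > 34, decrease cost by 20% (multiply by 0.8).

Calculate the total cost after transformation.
347

Step 1: Find records where category = 'games' AND cost > 34
Step 2: 0 records match, summing to 0
Step 3: After multiplier: 0 × 0.8 = 0.0
Step 4: Unaffected records sum: 347
Step 5: Final sum = 0.0 + 347 = 347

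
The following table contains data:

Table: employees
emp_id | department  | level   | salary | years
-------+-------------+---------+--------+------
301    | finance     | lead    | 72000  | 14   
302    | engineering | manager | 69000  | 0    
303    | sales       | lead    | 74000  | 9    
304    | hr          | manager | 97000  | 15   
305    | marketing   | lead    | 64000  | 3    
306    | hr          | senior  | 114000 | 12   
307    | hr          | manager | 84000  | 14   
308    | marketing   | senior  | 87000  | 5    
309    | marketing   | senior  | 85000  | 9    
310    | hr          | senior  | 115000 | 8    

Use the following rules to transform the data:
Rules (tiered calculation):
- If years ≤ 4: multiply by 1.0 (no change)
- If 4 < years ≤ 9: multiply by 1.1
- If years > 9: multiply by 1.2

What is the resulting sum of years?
103.1

Step 1: Tier 1 (years ≤ 4): 2 records, sum = 3 × 1.0 = 3.0
Step 2: Tier 2 (4 < years ≤ 9): 4 records, sum = 31 × 1.1 = 34.1
Step 3: Tier 3 (years > 9): 4 records, sum = 55 × 1.2 = 66.0
Step 4: Final sum = 3.0 + 34.1 + 66.0 = 103.1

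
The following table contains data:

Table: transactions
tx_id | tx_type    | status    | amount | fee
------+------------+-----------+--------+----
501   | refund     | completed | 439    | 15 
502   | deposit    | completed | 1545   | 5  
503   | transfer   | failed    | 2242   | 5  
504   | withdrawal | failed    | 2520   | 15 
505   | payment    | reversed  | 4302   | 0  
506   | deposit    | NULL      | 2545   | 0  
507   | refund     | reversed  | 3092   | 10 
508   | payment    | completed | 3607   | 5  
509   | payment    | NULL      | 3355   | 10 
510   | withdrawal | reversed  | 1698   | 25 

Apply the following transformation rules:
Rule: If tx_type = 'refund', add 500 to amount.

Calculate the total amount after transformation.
26345

Step 1: Count records where tx_type = 'refund': 2
Step 2: Total bonus added: 2 × 500 = 1000
Step 3: Original sum of amount: 25345
Step 4: Final sum = 25345 + 1000 = 26345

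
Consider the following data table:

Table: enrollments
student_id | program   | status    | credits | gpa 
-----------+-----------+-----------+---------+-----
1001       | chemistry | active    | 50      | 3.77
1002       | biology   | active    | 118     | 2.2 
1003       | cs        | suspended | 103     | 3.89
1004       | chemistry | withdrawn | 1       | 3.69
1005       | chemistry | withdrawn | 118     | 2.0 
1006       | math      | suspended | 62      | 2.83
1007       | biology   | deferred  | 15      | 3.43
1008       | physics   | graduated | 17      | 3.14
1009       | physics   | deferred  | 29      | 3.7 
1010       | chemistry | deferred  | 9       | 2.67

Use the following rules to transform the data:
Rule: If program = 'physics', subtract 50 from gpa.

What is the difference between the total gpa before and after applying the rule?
100.0

Step 1: Original sum of gpa = 31.32
Step 2: 2 records have program = 'physics'
Step 3: Each affected record changes by -50
Step 4: Total change = 2 × -50 = -100
Step 5: New sum = 31.32 + -100 = -68.68
Step 6: Difference = |-68.68 - 31.32| = 100.0
        (Sum decreased by 100.0)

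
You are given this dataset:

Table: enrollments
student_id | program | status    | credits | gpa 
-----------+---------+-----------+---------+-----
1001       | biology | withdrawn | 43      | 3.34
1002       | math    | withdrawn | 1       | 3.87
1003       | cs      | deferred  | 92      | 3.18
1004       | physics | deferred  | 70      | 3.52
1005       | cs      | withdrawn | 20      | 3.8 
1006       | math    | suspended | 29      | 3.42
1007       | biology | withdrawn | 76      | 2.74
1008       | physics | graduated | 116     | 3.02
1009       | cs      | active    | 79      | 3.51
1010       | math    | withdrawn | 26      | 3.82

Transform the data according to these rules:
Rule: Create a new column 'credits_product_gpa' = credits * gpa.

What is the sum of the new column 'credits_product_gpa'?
1796.8

Step 1: For each record, compute credits * gpa
Example calculations:
  43 * 3.34 = 143.62
  1 * 3.87 = 3.87
  92 * 3.18 = 292.56
  ...
Step 2: Sum all derived values
Step 3: Total = 1796.8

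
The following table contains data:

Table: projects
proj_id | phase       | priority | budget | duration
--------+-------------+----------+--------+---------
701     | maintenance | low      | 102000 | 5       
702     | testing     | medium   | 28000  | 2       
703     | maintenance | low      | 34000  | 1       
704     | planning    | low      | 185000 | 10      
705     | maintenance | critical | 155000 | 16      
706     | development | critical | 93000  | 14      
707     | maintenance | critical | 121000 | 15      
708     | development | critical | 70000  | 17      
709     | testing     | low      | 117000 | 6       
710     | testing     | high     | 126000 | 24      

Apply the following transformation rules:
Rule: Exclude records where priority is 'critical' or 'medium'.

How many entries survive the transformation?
5

Step 1: Count records to exclude
  - 4 (critical) + 1 (medium) = 5 records
Step 2: Total records: 10
Step 3: Remaining = 10 - 5 = 5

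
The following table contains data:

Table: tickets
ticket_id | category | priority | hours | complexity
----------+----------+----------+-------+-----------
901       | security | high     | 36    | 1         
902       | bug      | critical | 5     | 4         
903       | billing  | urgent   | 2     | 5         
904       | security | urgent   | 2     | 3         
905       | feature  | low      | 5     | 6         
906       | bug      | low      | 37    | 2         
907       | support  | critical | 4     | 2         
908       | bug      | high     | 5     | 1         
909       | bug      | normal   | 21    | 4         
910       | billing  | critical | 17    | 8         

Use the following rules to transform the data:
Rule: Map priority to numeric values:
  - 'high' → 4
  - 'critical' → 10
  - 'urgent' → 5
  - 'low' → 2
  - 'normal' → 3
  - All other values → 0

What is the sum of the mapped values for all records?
55

Step 1: Apply mapping to each record
Step 2: Count by status:
  'high': 2 records × 4 = 8
  'critical': 3 records × 10 = 30
  'urgent': 2 records × 5 = 10
  'low': 2 records × 2 = 4
  'normal': 1 records × 3 = 3
Step 3: Sum all mapped values = 55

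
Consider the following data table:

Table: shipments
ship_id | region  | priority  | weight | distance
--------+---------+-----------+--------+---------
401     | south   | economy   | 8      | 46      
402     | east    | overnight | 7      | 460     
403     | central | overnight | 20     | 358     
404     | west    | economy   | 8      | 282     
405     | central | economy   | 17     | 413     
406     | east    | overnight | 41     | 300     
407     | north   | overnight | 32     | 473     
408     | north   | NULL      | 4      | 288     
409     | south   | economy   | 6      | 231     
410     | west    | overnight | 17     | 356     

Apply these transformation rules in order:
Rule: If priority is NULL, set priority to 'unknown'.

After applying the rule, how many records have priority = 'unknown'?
1

Step 1: Count records where priority IS NULL
Step 2: Found 1 records with NULL priority
Step 3: These records will have priority set to 'unknown'
Step 4: Records already having priority = 'unknown': 0
Step 5: Answer: 1 + 0 = 1 records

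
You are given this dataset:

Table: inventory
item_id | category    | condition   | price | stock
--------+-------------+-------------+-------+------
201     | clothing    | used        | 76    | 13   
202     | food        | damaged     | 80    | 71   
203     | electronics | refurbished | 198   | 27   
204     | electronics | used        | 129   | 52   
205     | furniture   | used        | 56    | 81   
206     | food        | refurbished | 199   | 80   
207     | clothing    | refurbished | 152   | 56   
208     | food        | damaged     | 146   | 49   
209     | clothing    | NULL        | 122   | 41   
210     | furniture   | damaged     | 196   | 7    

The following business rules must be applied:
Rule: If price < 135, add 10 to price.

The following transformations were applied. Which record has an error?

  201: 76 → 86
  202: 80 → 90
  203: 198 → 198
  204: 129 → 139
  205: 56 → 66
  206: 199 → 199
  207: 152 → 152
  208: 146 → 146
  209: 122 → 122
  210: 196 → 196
Record 209 has an error. The correct transformed value should be 132, not 122.

Step 1: Check each record against the rule
Step 2: Record 209 has price = 122
Step 3: Since 122 < 135, the bonus should have been applied
Step 4: Correct value = 132, but claimed value = 122
Conclusion: Record 209 has the error.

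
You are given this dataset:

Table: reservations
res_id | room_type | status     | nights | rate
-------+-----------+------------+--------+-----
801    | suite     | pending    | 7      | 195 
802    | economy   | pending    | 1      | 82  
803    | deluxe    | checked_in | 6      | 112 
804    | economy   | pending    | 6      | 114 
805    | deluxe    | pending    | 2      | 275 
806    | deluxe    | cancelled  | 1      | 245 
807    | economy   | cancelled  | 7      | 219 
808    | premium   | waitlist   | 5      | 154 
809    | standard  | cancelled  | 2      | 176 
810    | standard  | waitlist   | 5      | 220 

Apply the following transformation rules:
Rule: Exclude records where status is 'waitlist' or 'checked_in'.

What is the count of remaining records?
7

Step 1: Count records to exclude
  - 2 (waitlist) + 1 (checked_in) = 3 records
Step 2: Total records: 10
Step 3: Remaining = 10 - 3 = 7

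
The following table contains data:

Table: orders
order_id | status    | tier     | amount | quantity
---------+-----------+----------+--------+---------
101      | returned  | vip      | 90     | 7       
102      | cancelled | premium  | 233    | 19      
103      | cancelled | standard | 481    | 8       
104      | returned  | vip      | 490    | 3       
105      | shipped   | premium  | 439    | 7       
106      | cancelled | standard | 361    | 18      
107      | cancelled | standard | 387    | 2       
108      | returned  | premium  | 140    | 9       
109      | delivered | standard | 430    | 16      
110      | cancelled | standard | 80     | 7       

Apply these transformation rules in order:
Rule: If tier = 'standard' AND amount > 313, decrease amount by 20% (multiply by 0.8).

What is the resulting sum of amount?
2799.2

Step 1: Find records where tier = 'standard' AND amount > 313
Step 2: 4 records match, summing to 1659
Step 3: After multiplier: 1659 × 0.8 = 1327.2
Step 4: Unaffected records sum: 1472
Step 5: Final sum = 1327.2 + 1472 = 2799.2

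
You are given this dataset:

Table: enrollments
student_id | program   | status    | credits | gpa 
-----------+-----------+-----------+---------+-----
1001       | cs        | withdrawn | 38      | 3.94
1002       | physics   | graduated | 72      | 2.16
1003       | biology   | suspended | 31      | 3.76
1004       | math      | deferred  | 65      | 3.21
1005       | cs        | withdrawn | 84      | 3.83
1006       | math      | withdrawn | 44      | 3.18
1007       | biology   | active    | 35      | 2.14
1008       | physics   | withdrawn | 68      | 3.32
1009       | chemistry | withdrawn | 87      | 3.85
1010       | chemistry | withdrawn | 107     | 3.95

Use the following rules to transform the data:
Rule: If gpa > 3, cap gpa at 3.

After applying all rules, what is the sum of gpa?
28.3

Step 1: 8 records have gpa > 3
Step 2: These records originally summed to 29.04
Step 3: After capping: 8 × 3 = 24
Step 4: Unaffected records sum: 4.3
Step 5: Final sum = 24 + 4.3 = 28.3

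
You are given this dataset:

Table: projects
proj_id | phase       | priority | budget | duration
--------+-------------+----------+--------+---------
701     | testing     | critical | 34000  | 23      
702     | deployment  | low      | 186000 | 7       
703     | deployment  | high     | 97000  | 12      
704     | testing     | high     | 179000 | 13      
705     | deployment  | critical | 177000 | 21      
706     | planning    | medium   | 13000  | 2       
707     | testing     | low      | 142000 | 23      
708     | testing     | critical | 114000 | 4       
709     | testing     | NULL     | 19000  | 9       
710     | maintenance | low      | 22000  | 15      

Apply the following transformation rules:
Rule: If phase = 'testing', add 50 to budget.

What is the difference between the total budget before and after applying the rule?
250

Step 1: Original sum of budget = 983000
Step 2: 5 records have phase = 'testing'
Step 3: Each affected record changes by 50
Step 4: Total change = 5 × 50 = 250
Step 5: New sum = 983000 + 250 = 983250
Step 6: Difference = |983250 - 983000| = 250
        (Sum increased by 250)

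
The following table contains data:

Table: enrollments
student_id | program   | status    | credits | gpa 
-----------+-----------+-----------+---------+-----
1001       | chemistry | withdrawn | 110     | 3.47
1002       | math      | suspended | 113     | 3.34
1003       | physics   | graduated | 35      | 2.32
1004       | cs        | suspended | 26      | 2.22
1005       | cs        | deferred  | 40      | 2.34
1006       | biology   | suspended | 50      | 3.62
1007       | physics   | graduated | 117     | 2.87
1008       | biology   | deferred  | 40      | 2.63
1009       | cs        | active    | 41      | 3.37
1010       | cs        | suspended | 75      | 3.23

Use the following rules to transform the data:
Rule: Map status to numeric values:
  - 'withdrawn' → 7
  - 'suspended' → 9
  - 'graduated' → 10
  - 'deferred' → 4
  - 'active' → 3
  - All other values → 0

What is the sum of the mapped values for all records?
74

Step 1: Apply mapping to each record
Step 2: Count by status:
  'withdrawn': 1 records × 7 = 7
  'suspended': 4 records × 9 = 36
  'graduated': 2 records × 10 = 20
  'deferred': 2 records × 4 = 8
  'active': 1 records × 3 = 3
Step 3: Sum all mapped values = 74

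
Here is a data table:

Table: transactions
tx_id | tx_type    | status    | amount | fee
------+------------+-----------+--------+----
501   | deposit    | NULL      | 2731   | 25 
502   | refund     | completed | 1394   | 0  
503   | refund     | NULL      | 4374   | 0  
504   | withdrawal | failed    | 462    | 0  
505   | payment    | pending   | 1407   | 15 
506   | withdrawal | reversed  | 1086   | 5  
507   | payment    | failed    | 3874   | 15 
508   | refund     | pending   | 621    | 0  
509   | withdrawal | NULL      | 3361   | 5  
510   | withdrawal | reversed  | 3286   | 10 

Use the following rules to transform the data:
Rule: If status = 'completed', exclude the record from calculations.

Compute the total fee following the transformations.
75

Step 1: Identify records where status = 'completed'
Step 2: The excluded records sum to 0
Step 3: Original total fee = 75
Step 4: Remaining total = 75 - 0 = 75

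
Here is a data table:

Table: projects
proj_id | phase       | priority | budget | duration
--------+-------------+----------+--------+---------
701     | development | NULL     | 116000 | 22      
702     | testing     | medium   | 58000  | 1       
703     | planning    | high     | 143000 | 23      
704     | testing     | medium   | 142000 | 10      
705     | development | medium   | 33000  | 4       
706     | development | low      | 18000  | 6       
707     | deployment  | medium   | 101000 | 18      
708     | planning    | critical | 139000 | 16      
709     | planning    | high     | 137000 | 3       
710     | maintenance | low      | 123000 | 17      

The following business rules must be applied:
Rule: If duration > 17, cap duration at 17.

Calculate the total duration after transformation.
108

Step 1: 3 records have duration > 17
Step 2: These records originally summed to 63
Step 3: After capping: 3 × 17 = 51
Step 4: Unaffected records sum: 57
Step 5: Final sum = 51 + 57 = 108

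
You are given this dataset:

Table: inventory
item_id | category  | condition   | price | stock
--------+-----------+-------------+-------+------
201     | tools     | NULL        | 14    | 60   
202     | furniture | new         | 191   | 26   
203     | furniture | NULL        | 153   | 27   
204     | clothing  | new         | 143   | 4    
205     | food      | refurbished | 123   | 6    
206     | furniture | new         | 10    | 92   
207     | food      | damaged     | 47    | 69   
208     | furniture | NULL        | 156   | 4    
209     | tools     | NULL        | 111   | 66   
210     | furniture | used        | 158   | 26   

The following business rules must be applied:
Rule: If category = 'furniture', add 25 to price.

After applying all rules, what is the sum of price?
1231

Step 1: Count records where category = 'furniture': 5
Step 2: Total bonus added: 5 × 25 = 125
Step 3: Original sum of price: 1106
Step 4: Final sum = 1106 + 125 = 1231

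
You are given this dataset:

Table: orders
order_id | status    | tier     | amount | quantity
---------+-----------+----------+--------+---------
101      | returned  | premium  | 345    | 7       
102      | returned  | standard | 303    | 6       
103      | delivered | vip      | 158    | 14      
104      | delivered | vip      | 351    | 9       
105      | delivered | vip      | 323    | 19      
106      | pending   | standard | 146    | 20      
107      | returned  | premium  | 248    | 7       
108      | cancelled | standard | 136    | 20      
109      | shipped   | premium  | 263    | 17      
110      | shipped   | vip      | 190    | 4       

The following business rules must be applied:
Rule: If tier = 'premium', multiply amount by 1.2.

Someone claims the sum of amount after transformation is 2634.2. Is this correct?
Yes, the result is correct.

Step 1: Calculate the correct sum after transformation
Step 2: Apply multiplier 1.2 to records where tier = 'premium'
Step 3: Correct result = 2634.2
Step 4: Claimed result = 2634.2
Step 5: 2634.2 = 2634.2 ✓
Conclusion: The claimed result is correct.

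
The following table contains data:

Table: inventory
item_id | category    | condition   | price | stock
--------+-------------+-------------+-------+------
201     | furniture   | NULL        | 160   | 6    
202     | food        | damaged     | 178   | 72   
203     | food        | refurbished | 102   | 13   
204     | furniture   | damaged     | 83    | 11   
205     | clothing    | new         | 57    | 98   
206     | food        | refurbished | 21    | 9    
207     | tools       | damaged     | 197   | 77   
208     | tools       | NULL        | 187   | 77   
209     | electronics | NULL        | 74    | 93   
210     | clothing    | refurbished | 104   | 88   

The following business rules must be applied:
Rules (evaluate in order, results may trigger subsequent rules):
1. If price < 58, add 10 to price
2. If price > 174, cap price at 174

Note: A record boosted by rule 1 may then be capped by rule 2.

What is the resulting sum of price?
1143

Step 1: Apply rule 1 to records with price < 58
  - 2 records get bonus of 10
  - Of these, 0 records then exceed 174 and get capped
Step 2: Apply rule 2 to records with price > 174
  - 3 records (original) are capped
Step 3: Calculate final sum = 1143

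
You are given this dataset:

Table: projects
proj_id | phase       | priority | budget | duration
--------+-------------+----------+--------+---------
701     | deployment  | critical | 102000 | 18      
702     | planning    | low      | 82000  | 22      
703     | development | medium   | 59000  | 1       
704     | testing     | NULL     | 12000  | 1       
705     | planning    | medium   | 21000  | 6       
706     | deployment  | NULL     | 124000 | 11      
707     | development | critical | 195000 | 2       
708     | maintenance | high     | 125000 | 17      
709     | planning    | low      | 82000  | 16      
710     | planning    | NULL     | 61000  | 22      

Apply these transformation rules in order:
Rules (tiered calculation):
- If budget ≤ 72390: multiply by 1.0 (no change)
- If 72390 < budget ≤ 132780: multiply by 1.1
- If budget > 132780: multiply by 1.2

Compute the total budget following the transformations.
953500.0

Step 1: Tier 1 (budget ≤ 72390): 4 records, sum = 153000 × 1.0 = 153000.0
Step 2: Tier 2 (72390 < budget ≤ 132780): 5 records, sum = 515000 × 1.1 = 566500.0
Step 3: Tier 3 (budget > 132780): 1 records, sum = 195000 × 1.2 = 234000.0
Step 4: Final sum = 153000.0 + 566500.0 + 234000.0 = 953500.0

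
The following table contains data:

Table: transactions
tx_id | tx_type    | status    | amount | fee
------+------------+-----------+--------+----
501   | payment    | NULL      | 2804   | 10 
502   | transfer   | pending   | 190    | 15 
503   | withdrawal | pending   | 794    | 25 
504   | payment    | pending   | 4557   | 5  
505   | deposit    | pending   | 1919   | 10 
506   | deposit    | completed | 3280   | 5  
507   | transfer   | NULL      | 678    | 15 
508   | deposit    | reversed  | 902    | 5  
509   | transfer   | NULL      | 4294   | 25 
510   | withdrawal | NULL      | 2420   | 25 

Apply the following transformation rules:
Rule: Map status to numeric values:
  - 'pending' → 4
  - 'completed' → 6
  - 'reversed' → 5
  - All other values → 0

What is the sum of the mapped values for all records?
27

Step 1: Apply mapping to each record
Step 2: Count by status:
  'pending': 4 records × 4 = 16
  'completed': 1 records × 6 = 6
  'reversed': 1 records × 5 = 5
Step 3: Sum all mapped values = 27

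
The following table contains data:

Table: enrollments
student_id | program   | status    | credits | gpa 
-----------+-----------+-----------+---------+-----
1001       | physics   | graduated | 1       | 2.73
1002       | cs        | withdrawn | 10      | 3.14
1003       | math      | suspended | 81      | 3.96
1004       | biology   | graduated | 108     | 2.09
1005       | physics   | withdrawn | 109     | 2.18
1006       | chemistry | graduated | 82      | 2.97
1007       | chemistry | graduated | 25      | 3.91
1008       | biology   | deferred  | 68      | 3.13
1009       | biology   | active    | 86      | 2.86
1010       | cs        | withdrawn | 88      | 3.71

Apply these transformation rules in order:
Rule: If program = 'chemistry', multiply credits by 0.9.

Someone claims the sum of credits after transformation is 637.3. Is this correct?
No, the correct result is 647.3.

Step 1: Calculate the correct sum after transformation
Step 2: Apply multiplier 0.9 to records where program = 'chemistry'
Step 3: Correct result = 647.3
Step 4: Claimed result = 637.3
Step 5: 647.3 ≠ 637.3
Conclusion: The claimed result is incorrect. The correct answer is 647.3.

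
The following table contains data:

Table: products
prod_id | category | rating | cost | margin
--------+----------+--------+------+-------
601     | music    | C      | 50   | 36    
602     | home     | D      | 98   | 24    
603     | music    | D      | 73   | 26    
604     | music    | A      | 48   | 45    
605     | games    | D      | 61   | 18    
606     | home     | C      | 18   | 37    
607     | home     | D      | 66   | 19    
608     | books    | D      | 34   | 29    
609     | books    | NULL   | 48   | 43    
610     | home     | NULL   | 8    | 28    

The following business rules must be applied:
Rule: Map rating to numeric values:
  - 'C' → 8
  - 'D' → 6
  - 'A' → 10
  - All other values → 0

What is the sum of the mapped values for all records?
56

Step 1: Apply mapping to each record
Step 2: Count by status:
  'C': 2 records × 8 = 16
  'D': 5 records × 6 = 30
  'A': 1 records × 10 = 10
Step 3: Sum all mapped values = 56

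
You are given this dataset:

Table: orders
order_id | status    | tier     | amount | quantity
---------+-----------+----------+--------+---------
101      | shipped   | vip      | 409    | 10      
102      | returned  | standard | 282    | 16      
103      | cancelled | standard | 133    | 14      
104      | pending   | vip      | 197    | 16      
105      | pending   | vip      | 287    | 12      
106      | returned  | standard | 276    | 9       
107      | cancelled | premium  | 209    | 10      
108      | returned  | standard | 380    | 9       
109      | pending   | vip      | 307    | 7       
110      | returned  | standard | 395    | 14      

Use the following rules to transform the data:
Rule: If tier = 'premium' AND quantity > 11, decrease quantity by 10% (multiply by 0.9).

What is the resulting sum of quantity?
117

Step 1: Find records where tier = 'premium' AND quantity > 11
Step 2: 0 records match, summing to 0
Step 3: After multiplier: 0 × 0.9 = 0.0
Step 4: Unaffected records sum: 117
Step 5: Final sum = 0.0 + 117 = 117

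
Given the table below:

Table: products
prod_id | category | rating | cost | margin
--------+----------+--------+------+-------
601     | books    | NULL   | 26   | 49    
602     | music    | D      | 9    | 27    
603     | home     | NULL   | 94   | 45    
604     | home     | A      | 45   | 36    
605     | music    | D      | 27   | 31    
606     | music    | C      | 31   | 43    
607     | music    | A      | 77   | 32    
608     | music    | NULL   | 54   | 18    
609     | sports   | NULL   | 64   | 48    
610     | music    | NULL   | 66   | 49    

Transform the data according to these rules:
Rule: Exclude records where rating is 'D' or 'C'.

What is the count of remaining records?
7

Step 1: Count records to exclude
  - 2 (D) + 1 (C) = 3 records
Step 2: Total records: 10
Step 3: Remaining = 10 - 3 = 7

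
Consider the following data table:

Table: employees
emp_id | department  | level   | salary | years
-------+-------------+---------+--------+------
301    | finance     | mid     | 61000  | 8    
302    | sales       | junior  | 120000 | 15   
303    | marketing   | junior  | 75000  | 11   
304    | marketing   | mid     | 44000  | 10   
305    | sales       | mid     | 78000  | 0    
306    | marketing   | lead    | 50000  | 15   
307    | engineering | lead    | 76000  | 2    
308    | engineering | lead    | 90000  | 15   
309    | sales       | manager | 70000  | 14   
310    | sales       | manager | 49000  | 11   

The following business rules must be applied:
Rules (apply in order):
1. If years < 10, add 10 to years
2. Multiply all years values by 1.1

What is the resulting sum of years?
144.1

Step 1: Apply Rule 1 - Add 10 to records with years < 10
  - 3 records affected: 10 + (3 × 10) = 40
  - Unaffected records: 91
  - Sum after Rule 1: 131
Step 2: Apply Rule 2 - Multiply all by 1.1
  - 131 × 1.1 = 144.1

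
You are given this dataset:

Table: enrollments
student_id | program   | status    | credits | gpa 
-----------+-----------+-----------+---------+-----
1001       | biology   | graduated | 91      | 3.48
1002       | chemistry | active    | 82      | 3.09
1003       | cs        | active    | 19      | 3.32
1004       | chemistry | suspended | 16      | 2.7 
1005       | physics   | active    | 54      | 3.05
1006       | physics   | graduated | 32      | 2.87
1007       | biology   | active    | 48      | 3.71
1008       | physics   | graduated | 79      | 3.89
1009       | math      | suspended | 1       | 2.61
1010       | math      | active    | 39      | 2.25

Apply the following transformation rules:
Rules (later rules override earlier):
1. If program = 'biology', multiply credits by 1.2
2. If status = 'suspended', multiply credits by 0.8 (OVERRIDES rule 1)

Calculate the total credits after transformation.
485.4

Step 1: Rule 2 takes priority for records with status = 'suspended'
  - 2 records: 17 × 0.8 = 13.6
Step 2: Rule 1 applies to remaining records with program = 'biology'
  - 2 records: 139 × 1.2 = 166.8
Step 3: Other records unchanged: 305
Step 4: Final sum = 13.6 + 166.8 + 305 = 485.4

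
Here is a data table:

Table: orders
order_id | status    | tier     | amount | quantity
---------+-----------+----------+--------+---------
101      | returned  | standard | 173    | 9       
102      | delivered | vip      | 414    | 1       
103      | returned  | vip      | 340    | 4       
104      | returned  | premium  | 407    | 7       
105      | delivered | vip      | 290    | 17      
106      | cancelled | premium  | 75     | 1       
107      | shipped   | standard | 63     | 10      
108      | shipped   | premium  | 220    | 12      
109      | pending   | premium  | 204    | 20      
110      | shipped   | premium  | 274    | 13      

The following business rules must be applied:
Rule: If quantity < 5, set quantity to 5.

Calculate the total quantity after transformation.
103

Step 1: 3 records have quantity < 5
Step 2: These records originally summed to 6
Step 3: After setting to minimum: 3 × 5 = 15
Step 4: Unaffected records sum: 88
Step 5: Final sum = 15 + 88 = 103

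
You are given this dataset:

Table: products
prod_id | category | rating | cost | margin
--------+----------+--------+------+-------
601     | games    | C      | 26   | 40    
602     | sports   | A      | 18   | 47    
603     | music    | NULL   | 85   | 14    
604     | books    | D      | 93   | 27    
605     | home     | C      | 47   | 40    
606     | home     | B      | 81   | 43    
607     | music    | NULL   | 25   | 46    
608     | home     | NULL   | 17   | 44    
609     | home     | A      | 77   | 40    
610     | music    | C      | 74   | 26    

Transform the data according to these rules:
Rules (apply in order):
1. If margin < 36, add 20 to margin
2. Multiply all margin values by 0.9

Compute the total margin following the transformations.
384.3

Step 1: Apply Rule 1 - Add 20 to records with margin < 36
  - 3 records affected: 67 + (3 × 20) = 127
  - Unaffected records: 300
  - Sum after Rule 1: 427
Step 2: Apply Rule 2 - Multiply all by 0.9
  - 427 × 0.9 = 384.3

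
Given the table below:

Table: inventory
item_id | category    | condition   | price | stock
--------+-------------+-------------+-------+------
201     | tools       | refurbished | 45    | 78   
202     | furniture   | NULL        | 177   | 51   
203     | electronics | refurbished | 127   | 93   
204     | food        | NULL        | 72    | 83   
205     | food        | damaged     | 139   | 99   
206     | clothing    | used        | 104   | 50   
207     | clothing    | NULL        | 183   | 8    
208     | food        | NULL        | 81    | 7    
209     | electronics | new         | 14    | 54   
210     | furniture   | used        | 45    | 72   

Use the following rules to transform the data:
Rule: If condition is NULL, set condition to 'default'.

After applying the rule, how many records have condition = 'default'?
4

Step 1: Count records where condition IS NULL
Step 2: Found 4 records with NULL condition
Step 3: These records will have condition set to 'default'
Step 4: Records already having condition = 'default': 0
Step 5: Answer: 4 + 0 = 4 records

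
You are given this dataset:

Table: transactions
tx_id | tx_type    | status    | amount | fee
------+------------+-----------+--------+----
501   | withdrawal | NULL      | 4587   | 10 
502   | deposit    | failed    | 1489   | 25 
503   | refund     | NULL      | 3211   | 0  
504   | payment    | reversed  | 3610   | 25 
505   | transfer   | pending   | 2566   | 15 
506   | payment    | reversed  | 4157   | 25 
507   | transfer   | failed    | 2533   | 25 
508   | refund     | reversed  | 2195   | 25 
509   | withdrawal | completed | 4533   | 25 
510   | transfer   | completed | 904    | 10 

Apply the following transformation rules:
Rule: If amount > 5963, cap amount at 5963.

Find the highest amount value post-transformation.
4587

Step 1: Original maximum amount = 4587
Step 2: Check cap of 5963 against maximum
Step 3: No records exceed the cap (max 4587 <= cap 5963), so no capping applies
Step 4: Maximum after transformation = 4587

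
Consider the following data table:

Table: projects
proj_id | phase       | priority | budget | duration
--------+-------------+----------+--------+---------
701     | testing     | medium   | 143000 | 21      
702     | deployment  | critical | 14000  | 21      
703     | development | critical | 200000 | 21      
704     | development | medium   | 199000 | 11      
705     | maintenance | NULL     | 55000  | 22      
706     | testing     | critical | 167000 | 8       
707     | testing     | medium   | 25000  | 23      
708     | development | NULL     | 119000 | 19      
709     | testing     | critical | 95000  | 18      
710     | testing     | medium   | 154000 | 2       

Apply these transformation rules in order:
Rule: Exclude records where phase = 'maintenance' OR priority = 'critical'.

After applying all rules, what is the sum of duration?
76

Step 1: Find records where phase = 'maintenance' OR priority = 'critical'
Step 2: 5 records match, summing to 90
Step 3: Original sum: 166
Step 4: Remaining sum = 166 - 90 = 76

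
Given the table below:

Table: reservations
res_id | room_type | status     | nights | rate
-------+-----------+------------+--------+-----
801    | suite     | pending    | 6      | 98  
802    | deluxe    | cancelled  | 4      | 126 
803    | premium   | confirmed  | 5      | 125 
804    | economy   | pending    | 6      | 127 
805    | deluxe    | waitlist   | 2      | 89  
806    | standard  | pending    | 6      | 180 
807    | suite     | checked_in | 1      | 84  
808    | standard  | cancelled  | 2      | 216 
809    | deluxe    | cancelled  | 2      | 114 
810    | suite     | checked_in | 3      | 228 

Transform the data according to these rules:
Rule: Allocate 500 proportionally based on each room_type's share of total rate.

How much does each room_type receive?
deluxe: 118.6, economy: 45.78, premium: 45.06, standard: 142.75, suite: 147.8

Step 1: Calculate total rate = 1387
Step 2: Calculate each room_type's proportion:
  deluxe: 329/1387 = 23.72% → 118.6
  economy: 127/1387 = 9.16% → 45.78
  premium: 125/1387 = 9.01% → 45.06
  standard: 396/1387 = 28.55% → 142.75
  suite: 410/1387 = 29.56% → 147.8
Step 3: Verify: sum of allocations ≈ 500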